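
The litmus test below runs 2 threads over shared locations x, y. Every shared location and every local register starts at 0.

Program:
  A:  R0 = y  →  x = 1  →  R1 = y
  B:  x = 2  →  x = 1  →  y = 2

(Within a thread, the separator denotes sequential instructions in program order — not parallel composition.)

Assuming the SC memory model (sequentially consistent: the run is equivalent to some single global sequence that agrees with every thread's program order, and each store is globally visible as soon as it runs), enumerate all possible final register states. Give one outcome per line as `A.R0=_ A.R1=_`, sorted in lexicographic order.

outcome vector order: (A.R0,A.R1)
|SC outcomes| = 3

A.R0=0 A.R1=0
A.R0=0 A.R1=2
A.R0=2 A.R1=2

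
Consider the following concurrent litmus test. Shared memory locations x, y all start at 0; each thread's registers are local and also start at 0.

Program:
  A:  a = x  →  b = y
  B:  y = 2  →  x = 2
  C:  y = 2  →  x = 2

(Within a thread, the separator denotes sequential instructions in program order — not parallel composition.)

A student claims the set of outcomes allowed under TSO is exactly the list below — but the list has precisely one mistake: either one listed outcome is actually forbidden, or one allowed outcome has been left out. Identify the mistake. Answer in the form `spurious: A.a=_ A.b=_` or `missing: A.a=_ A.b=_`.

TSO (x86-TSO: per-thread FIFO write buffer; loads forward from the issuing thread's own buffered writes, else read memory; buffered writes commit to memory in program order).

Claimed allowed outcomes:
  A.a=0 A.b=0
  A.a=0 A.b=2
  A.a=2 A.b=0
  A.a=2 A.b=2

outcome vector order: (A.a,A.b)
TSO: 3 outcomes — {<0 0> <0 2> <2 2>}
claimed∖TSO = {<2 0>}

spurious: A.a=2 A.b=0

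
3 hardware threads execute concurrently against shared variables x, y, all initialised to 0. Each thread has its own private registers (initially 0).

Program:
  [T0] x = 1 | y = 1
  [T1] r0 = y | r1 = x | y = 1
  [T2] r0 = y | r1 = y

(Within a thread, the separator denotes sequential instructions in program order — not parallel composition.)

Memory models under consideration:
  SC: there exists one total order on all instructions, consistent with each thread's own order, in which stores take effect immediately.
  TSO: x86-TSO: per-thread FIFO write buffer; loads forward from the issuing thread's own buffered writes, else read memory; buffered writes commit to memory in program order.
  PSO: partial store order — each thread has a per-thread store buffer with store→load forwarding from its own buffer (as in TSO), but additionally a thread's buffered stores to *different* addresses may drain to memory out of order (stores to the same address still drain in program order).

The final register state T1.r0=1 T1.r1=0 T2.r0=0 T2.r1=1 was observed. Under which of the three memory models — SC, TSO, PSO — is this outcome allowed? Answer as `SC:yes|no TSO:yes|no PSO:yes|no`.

outcome vector order: (T1.r0,T1.r1,T2.r0,T2.r1)
[SC] allowed = {0000; 0001; 0011; 0100; 0101; 0111; 1100; 1101; 1111}
[TSO] allowed = {0000; 0001; 0011; 0100; 0101; 0111; 1100; 1101; 1111}
[PSO] allowed = {0000; 0001; 0011; 0100; 0101; 0111; 1000; 1001; 1011; 1100; 1101; 1111}
target 1001 ∈ {PSO}

SC:no TSO:no PSO:yes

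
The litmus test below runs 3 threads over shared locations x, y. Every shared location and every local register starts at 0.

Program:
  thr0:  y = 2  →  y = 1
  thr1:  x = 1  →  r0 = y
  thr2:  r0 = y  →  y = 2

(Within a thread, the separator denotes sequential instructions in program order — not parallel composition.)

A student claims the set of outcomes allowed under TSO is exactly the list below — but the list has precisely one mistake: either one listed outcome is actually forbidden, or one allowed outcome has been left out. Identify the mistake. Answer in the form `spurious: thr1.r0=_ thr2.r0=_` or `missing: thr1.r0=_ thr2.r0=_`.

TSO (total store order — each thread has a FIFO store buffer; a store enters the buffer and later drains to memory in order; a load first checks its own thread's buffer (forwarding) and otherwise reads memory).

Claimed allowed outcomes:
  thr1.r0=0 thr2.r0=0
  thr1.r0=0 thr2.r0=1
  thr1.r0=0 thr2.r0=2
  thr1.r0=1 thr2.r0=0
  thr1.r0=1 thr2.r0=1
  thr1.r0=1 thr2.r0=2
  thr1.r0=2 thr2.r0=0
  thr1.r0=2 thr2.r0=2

outcome vector order: (thr1.r0,thr2.r0)
[TSO] allowed = {00 01 02 10 11 12 20 21 22}
TSO∖claimed = {21}

missing: thr1.r0=2 thr2.r0=1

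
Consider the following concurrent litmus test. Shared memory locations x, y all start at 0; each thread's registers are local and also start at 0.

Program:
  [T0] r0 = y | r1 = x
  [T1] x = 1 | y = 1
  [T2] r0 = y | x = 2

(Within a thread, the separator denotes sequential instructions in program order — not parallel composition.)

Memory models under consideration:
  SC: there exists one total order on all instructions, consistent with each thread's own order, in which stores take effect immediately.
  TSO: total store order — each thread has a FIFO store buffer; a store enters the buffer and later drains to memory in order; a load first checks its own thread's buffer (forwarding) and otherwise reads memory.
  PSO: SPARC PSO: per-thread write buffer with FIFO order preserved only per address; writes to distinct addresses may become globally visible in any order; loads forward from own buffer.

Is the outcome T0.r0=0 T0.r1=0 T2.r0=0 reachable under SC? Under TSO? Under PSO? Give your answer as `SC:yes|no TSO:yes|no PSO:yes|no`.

SC:yes TSO:yes PSO:yes

outcome vector order: (T0.r0,T0.r1,T2.r0)
SC (10): <0 0 0>; <0 0 1>; <0 1 0>; <0 1 1>; <0 2 0>; <0 2 1>; <1 1 0>; <1 1 1>; <1 2 0>; <1 2 1>
TSO (10): <0 0 0>; <0 0 1>; <0 1 0>; <0 1 1>; <0 2 0>; <0 2 1>; <1 1 0>; <1 1 1>; <1 2 0>; <1 2 1>
PSO (12): <0 0 0>; <0 0 1>; <0 1 0>; <0 1 1>; <0 2 0>; <0 2 1>; <1 0 0>; <1 0 1>; <1 1 0>; <1 1 1>; <1 2 0>; <1 2 1>
target <0 0 0> ∈ {SC,TSO,PSO}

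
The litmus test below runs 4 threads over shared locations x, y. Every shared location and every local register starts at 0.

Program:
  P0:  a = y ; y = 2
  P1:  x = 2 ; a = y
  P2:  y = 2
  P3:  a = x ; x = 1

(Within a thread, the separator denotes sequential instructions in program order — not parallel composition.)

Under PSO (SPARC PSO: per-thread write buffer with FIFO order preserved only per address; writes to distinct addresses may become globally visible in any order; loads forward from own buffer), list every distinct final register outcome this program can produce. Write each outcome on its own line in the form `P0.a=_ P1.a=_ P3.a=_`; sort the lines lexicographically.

P0.a=0 P1.a=0 P3.a=0
P0.a=0 P1.a=0 P3.a=2
P0.a=0 P1.a=2 P3.a=0
P0.a=0 P1.a=2 P3.a=2
P0.a=2 P1.a=0 P3.a=0
P0.a=2 P1.a=0 P3.a=2
P0.a=2 P1.a=2 P3.a=0
P0.a=2 P1.a=2 P3.a=2

outcome vector order: (P0.a,P1.a,P3.a)
|PSO outcomes| = 8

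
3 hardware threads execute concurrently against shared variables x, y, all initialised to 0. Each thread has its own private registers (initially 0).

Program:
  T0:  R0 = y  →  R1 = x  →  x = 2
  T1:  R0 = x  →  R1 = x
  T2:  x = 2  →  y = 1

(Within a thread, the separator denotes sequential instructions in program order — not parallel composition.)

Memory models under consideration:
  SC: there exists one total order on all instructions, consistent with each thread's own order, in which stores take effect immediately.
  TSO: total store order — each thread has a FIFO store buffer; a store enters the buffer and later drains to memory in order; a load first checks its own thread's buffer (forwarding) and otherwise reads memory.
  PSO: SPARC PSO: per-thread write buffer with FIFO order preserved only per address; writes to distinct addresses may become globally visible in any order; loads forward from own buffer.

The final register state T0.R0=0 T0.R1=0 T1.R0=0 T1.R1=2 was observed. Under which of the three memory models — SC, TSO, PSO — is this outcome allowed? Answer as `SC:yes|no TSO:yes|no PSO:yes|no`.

SC:yes TSO:yes PSO:yes

outcome vector order: (T0.R0,T0.R1,T1.R0,T1.R1)
[SC] allowed = {0/0/0/0; 0/0/0/2; 0/0/2/2; 0/2/0/0; 0/2/0/2; 0/2/2/2; 1/2/0/0; 1/2/0/2; 1/2/2/2}
[TSO] allowed = {0/0/0/0; 0/0/0/2; 0/0/2/2; 0/2/0/0; 0/2/0/2; 0/2/2/2; 1/2/0/0; 1/2/0/2; 1/2/2/2}
[PSO] allowed = {0/0/0/0; 0/0/0/2; 0/0/2/2; 0/2/0/0; 0/2/0/2; 0/2/2/2; 1/0/0/0; 1/0/0/2; 1/0/2/2; 1/2/0/0; 1/2/0/2; 1/2/2/2}
target 0/0/0/2 ∈ {SC,TSO,PSO}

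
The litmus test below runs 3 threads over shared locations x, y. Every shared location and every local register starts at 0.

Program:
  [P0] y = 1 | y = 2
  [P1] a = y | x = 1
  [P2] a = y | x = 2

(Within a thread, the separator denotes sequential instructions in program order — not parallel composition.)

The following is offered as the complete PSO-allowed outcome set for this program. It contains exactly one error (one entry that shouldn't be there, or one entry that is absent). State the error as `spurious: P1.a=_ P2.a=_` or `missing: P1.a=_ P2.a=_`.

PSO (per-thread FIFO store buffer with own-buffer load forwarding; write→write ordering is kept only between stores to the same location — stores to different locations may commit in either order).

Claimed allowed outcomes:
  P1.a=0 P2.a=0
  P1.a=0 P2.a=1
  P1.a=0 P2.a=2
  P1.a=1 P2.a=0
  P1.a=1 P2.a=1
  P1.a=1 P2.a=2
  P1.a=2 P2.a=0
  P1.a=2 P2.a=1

outcome vector order: (P1.a,P2.a)
PSO: 9 outcomes — {00, 01, 02, 10, 11, 12, 20, 21, 22}
PSO∖claimed = {22}

missing: P1.a=2 P2.a=2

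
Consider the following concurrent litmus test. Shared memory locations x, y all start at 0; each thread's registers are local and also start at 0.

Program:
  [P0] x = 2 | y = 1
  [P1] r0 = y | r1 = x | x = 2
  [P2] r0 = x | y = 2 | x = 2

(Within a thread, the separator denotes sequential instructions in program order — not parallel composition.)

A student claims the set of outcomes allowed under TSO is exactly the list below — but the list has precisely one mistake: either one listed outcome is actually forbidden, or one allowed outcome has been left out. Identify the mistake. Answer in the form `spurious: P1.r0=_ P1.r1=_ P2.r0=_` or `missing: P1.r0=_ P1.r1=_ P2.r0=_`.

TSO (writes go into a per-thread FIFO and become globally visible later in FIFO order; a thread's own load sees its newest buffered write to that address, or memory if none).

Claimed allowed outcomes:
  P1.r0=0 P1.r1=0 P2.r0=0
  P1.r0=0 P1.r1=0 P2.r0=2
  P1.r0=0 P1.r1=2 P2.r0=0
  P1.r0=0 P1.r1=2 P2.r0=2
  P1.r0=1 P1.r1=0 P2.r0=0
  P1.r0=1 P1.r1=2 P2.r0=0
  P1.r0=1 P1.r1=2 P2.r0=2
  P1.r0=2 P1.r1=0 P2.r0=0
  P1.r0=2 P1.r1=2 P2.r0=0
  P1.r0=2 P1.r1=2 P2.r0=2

outcome vector order: (P1.r0,P1.r1,P2.r0)
[TSO] allowed = {<0 0 0>; <0 0 2>; <0 2 0>; <0 2 2>; <1 2 0>; <1 2 2>; <2 0 0>; <2 2 0>; <2 2 2>}
claimed∖TSO = {<1 0 0>}

spurious: P1.r0=1 P1.r1=0 P2.r0=0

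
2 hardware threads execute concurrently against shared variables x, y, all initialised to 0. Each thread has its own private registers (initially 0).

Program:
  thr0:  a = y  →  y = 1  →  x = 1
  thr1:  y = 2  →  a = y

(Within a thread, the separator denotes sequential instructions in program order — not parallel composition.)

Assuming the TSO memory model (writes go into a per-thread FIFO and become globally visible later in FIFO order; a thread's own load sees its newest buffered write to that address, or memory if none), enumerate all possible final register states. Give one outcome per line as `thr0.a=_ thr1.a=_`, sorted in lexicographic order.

outcome vector order: (thr0.a,thr1.a)
|TSO outcomes| = 4

thr0.a=0 thr1.a=1
thr0.a=0 thr1.a=2
thr0.a=2 thr1.a=1
thr0.a=2 thr1.a=2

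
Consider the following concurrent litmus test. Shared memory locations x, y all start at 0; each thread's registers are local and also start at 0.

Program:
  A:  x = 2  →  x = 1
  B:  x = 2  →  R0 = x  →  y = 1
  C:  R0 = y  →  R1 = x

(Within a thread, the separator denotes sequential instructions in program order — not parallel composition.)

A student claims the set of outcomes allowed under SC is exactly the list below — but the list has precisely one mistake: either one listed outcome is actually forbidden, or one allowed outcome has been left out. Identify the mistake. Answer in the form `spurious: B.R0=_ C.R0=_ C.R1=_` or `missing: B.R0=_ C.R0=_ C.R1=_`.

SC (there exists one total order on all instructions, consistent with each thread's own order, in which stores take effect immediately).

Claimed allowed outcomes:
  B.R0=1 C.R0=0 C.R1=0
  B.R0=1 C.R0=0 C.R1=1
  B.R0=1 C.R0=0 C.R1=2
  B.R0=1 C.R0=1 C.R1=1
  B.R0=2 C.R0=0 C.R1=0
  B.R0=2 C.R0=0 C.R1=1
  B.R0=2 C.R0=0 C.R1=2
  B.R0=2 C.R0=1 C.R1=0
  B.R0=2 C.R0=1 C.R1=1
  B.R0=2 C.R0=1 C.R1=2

spurious: B.R0=2 C.R0=1 C.R1=0

outcome vector order: (B.R0,C.R0,C.R1)
under SC → 100 101 102 111 200 201 202 211 212
claimed∖SC = {210}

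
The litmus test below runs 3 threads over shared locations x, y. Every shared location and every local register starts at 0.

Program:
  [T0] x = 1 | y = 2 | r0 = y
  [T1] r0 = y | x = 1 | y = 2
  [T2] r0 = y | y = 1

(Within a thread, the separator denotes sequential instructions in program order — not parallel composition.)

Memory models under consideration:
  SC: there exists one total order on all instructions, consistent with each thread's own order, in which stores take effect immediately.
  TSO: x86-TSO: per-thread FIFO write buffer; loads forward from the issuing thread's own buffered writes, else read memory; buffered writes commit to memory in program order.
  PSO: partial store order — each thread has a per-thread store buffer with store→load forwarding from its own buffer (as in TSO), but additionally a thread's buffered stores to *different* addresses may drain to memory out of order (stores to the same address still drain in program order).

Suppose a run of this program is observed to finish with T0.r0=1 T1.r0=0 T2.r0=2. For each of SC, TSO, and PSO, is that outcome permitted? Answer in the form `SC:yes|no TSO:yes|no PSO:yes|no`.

SC:yes TSO:yes PSO:yes

outcome vector order: (T0.r0,T1.r0,T2.r0)
SC: 12 outcomes — {(1,0,0) (1,0,2) (1,1,0) (1,1,2) (1,2,0) (1,2,2) (2,0,0) (2,0,2) (2,1,0) (2,1,2) (2,2,0) (2,2,2)}
TSO: 12 outcomes — {(1,0,0) (1,0,2) (1,1,0) (1,1,2) (1,2,0) (1,2,2) (2,0,0) (2,0,2) (2,1,0) (2,1,2) (2,2,0) (2,2,2)}
PSO: 12 outcomes — {(1,0,0) (1,0,2) (1,1,0) (1,1,2) (1,2,0) (1,2,2) (2,0,0) (2,0,2) (2,1,0) (2,1,2) (2,2,0) (2,2,2)}
target (1,0,2) ∈ {SC,TSO,PSO}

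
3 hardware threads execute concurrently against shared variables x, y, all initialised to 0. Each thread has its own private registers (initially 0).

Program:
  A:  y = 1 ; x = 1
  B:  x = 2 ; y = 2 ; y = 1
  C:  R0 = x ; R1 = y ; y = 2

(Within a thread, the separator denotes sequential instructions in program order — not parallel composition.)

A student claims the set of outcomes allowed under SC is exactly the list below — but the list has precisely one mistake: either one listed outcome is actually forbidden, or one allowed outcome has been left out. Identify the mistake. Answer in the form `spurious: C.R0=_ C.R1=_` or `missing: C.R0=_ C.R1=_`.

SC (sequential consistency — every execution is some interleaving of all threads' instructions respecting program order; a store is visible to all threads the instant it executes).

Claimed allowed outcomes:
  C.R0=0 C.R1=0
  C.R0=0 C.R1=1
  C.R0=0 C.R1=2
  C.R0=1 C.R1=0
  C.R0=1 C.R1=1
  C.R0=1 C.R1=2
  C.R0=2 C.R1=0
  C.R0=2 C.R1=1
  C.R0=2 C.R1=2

outcome vector order: (C.R0,C.R1)
[SC] allowed = {(0,0); (0,1); (0,2); (1,1); (1,2); (2,0); (2,1); (2,2)}
claimed∖SC = {(1,0)}

spurious: C.R0=1 C.R1=0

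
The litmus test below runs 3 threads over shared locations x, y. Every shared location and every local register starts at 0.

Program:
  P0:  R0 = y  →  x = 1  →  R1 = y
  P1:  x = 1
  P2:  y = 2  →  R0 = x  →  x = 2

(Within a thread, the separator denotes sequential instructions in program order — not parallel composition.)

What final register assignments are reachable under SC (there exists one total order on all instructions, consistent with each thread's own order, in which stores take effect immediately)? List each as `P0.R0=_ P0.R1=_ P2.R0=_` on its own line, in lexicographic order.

P0.R0=0 P0.R1=0 P2.R0=1
P0.R0=0 P0.R1=2 P2.R0=0
P0.R0=0 P0.R1=2 P2.R0=1
P0.R0=2 P0.R1=2 P2.R0=0
P0.R0=2 P0.R1=2 P2.R0=1

outcome vector order: (P0.R0,P0.R1,P2.R0)
|SC outcomes| = 5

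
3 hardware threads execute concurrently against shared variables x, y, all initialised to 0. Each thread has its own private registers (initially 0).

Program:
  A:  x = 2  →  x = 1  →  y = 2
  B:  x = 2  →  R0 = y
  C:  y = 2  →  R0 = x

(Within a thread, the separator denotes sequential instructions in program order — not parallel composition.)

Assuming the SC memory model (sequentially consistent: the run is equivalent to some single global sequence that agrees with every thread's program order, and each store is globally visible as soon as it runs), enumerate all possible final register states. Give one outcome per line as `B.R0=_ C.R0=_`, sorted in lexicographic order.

outcome vector order: (B.R0,C.R0)
|SC outcomes| = 5

B.R0=0 C.R0=1
B.R0=0 C.R0=2
B.R0=2 C.R0=0
B.R0=2 C.R0=1
B.R0=2 C.R0=2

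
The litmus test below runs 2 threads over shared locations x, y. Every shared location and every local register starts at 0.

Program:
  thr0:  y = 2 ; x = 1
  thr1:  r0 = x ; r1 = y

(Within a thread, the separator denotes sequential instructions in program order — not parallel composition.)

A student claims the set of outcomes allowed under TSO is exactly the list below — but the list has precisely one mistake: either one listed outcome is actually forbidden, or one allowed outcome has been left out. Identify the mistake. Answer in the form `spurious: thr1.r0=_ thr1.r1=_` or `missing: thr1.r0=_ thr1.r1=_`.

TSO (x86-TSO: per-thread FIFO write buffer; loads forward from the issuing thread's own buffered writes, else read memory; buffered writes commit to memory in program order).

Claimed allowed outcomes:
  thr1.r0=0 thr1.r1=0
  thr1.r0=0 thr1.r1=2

missing: thr1.r0=1 thr1.r1=2

outcome vector order: (thr1.r0,thr1.r1)
under TSO → <0 0>, <0 2>, <1 2>
TSO∖claimed = {<1 2>}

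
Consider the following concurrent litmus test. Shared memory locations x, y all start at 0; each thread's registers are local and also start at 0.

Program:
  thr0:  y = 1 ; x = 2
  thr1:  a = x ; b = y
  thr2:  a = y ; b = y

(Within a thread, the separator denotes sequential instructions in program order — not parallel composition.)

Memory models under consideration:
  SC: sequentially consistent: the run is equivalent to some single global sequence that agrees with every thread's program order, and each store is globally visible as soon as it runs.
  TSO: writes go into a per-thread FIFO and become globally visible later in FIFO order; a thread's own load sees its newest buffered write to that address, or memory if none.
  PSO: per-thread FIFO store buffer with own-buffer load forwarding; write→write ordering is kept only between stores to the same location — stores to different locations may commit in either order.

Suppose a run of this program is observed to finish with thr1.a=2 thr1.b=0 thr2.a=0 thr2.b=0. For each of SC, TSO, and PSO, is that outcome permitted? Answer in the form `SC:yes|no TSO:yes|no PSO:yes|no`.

SC:no TSO:no PSO:yes

outcome vector order: (thr1.a,thr1.b,thr2.a,thr2.b)
SC: 9 outcomes — {0000; 0001; 0011; 0100; 0101; 0111; 2100; 2101; 2111}
TSO: 9 outcomes — {0000; 0001; 0011; 0100; 0101; 0111; 2100; 2101; 2111}
PSO: 12 outcomes — {0000; 0001; 0011; 0100; 0101; 0111; 2000; 2001; 2011; 2100; 2101; 2111}
target 2000 ∈ {PSO}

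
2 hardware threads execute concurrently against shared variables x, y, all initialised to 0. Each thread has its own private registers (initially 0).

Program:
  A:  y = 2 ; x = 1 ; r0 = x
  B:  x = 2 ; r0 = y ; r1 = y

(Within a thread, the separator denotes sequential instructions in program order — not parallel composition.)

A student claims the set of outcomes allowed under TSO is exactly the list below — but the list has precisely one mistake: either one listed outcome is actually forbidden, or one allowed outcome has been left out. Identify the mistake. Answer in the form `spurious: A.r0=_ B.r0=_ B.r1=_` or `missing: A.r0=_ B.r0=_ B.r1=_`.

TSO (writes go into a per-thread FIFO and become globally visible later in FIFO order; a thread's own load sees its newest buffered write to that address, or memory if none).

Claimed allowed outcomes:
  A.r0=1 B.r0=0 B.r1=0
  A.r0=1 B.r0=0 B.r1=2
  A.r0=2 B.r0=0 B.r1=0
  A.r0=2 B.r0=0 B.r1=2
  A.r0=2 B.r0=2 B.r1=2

outcome vector order: (A.r0,B.r0,B.r1)
TSO (6): (1,0,0), (1,0,2), (1,2,2), (2,0,0), (2,0,2), (2,2,2)
TSO∖claimed = {(1,2,2)}

missing: A.r0=1 B.r0=2 B.r1=2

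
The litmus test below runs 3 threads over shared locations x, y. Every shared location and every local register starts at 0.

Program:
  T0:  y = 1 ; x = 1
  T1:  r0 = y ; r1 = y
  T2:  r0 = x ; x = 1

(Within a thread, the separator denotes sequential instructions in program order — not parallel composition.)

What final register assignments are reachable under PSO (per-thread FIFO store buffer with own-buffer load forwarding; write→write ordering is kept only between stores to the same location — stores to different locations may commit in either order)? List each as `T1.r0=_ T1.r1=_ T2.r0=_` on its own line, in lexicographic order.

outcome vector order: (T1.r0,T1.r1,T2.r0)
|PSO outcomes| = 6

T1.r0=0 T1.r1=0 T2.r0=0
T1.r0=0 T1.r1=0 T2.r0=1
T1.r0=0 T1.r1=1 T2.r0=0
T1.r0=0 T1.r1=1 T2.r0=1
T1.r0=1 T1.r1=1 T2.r0=0
T1.r0=1 T1.r1=1 T2.r0=1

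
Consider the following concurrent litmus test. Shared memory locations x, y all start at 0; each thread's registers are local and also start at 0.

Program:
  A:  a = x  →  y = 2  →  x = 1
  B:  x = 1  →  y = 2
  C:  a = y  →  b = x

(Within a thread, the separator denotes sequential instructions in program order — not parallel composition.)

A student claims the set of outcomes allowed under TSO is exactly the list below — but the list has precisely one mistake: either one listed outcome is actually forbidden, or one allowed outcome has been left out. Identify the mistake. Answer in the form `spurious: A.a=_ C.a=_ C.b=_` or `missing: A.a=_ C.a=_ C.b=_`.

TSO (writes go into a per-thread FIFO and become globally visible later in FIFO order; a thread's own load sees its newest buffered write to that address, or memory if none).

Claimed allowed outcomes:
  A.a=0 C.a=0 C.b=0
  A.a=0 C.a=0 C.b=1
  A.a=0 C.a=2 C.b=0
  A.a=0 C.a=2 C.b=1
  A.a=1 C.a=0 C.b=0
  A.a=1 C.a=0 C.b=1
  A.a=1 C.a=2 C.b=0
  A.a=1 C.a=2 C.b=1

outcome vector order: (A.a,C.a,C.b)
TSO (7): 000, 001, 020, 021, 100, 101, 121
claimed∖TSO = {120}

spurious: A.a=1 C.a=2 C.b=0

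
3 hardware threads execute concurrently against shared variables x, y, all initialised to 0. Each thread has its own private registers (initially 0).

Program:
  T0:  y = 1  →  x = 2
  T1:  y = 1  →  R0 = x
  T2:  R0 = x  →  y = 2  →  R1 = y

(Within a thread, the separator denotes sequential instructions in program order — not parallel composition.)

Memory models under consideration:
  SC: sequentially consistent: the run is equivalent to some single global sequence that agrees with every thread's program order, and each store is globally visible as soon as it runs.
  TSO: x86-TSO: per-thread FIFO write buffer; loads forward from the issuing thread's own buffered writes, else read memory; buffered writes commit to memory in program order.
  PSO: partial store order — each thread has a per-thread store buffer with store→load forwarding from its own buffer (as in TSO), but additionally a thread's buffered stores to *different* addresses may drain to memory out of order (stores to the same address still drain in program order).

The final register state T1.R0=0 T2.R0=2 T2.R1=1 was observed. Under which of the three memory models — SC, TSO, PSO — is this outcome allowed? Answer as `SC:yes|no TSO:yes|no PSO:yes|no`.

SC:no TSO:yes PSO:yes

outcome vector order: (T1.R0,T2.R0,T2.R1)
[SC] allowed = {0/0/1, 0/0/2, 0/2/2, 2/0/1, 2/0/2, 2/2/1, 2/2/2}
[TSO] allowed = {0/0/1, 0/0/2, 0/2/1, 0/2/2, 2/0/1, 2/0/2, 2/2/1, 2/2/2}
[PSO] allowed = {0/0/1, 0/0/2, 0/2/1, 0/2/2, 2/0/1, 2/0/2, 2/2/1, 2/2/2}
target 0/2/1 ∈ {TSO,PSO}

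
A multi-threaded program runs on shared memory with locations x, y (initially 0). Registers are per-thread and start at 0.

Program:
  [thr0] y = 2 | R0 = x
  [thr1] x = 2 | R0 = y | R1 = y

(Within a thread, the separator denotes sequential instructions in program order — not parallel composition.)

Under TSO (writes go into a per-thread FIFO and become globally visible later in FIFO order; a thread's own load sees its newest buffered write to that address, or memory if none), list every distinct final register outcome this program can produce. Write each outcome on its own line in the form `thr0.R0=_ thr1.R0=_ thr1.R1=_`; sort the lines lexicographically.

outcome vector order: (thr0.R0,thr1.R0,thr1.R1)
|TSO outcomes| = 6

thr0.R0=0 thr1.R0=0 thr1.R1=0
thr0.R0=0 thr1.R0=0 thr1.R1=2
thr0.R0=0 thr1.R0=2 thr1.R1=2
thr0.R0=2 thr1.R0=0 thr1.R1=0
thr0.R0=2 thr1.R0=0 thr1.R1=2
thr0.R0=2 thr1.R0=2 thr1.R1=2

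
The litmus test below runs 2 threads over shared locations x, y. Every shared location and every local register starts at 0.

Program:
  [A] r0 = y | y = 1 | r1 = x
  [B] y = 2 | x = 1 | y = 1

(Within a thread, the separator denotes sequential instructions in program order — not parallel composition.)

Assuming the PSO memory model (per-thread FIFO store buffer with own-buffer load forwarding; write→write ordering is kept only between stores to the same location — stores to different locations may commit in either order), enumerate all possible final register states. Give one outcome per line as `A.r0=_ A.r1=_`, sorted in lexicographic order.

outcome vector order: (A.r0,A.r1)
|PSO outcomes| = 6

A.r0=0 A.r1=0
A.r0=0 A.r1=1
A.r0=1 A.r1=0
A.r0=1 A.r1=1
A.r0=2 A.r1=0
A.r0=2 A.r1=1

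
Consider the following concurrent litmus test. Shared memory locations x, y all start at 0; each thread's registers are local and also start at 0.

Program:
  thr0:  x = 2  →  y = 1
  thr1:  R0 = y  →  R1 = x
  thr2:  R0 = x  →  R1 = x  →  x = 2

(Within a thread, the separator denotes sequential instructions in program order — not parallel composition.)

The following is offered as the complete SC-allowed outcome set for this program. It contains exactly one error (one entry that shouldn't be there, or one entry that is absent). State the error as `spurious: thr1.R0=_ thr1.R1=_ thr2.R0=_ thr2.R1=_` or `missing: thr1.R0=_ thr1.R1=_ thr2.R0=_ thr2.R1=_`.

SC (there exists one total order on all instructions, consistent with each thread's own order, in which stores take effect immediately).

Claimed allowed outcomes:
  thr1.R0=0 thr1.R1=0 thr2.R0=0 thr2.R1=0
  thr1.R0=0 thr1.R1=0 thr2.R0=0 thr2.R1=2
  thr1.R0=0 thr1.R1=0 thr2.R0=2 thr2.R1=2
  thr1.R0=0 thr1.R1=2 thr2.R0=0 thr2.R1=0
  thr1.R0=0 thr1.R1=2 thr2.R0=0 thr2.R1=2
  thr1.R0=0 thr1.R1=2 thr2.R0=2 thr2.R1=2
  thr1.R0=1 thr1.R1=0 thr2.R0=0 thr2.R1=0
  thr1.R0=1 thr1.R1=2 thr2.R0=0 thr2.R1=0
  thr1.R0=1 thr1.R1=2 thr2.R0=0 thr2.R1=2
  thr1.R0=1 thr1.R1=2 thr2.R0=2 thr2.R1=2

outcome vector order: (thr1.R0,thr1.R1,thr2.R0,thr2.R1)
SC: 9 outcomes — {0000, 0002, 0022, 0200, 0202, 0222, 1200, 1202, 1222}
claimed∖SC = {1000}

spurious: thr1.R0=1 thr1.R1=0 thr2.R0=0 thr2.R1=0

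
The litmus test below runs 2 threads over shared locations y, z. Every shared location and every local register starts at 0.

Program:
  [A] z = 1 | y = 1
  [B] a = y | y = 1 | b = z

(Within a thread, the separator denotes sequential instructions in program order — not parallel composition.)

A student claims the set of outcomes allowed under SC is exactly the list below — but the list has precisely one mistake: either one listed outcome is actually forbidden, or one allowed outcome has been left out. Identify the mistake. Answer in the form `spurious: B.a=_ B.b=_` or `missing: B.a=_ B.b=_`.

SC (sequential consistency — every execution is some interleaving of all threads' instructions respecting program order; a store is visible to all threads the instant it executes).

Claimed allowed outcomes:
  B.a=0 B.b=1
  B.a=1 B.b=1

outcome vector order: (B.a,B.b)
SC (3): 0/0, 0/1, 1/1
SC∖claimed = {0/0}

missing: B.a=0 B.b=0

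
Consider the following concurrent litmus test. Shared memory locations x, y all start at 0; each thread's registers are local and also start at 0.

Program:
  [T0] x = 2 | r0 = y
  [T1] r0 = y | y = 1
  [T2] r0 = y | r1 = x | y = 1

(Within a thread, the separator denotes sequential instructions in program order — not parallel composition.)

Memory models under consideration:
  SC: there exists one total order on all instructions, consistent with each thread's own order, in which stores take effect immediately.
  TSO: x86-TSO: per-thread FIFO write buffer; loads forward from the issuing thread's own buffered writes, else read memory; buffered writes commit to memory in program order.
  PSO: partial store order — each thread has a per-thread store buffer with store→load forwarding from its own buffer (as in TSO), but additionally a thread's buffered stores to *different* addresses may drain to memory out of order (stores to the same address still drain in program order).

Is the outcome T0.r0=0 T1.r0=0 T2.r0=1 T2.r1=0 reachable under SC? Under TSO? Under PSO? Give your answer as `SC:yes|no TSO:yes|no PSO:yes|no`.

SC:no TSO:yes PSO:yes

outcome vector order: (T0.r0,T1.r0,T2.r0,T2.r1)
[SC] allowed = {0/0/0/0 0/0/0/2 0/0/1/2 0/1/0/0 0/1/0/2 1/0/0/0 1/0/0/2 1/0/1/0 1/0/1/2 1/1/0/0 1/1/0/2}
[TSO] allowed = {0/0/0/0 0/0/0/2 0/0/1/0 0/0/1/2 0/1/0/0 0/1/0/2 1/0/0/0 1/0/0/2 1/0/1/0 1/0/1/2 1/1/0/0 1/1/0/2}
[PSO] allowed = {0/0/0/0 0/0/0/2 0/0/1/0 0/0/1/2 0/1/0/0 0/1/0/2 1/0/0/0 1/0/0/2 1/0/1/0 1/0/1/2 1/1/0/0 1/1/0/2}
target 0/0/1/0 ∈ {TSO,PSO}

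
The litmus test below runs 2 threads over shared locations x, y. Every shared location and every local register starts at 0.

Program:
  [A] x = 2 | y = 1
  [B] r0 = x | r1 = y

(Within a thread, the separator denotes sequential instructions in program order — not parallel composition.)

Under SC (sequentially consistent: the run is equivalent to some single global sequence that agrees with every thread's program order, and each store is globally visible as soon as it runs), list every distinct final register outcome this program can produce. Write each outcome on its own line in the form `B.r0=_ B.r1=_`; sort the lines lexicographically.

outcome vector order: (B.r0,B.r1)
|SC outcomes| = 4

B.r0=0 B.r1=0
B.r0=0 B.r1=1
B.r0=2 B.r1=0
B.r0=2 B.r1=1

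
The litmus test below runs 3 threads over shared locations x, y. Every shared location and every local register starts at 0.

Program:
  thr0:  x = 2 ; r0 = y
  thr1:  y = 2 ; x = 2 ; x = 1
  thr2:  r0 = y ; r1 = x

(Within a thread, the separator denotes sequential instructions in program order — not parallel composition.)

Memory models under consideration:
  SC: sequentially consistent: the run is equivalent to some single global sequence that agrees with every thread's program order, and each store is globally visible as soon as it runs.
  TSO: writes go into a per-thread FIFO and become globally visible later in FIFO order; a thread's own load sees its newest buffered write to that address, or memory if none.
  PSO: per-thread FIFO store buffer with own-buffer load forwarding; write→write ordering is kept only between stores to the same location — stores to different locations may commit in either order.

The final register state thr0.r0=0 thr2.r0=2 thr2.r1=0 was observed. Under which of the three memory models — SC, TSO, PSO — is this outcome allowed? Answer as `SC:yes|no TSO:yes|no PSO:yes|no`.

SC:no TSO:yes PSO:yes

outcome vector order: (thr0.r0,thr2.r0,thr2.r1)
[SC] allowed = {000; 001; 002; 021; 022; 200; 201; 202; 220; 221; 222}
[TSO] allowed = {000; 001; 002; 020; 021; 022; 200; 201; 202; 220; 221; 222}
[PSO] allowed = {000; 001; 002; 020; 021; 022; 200; 201; 202; 220; 221; 222}
target 020 ∈ {TSO,PSO}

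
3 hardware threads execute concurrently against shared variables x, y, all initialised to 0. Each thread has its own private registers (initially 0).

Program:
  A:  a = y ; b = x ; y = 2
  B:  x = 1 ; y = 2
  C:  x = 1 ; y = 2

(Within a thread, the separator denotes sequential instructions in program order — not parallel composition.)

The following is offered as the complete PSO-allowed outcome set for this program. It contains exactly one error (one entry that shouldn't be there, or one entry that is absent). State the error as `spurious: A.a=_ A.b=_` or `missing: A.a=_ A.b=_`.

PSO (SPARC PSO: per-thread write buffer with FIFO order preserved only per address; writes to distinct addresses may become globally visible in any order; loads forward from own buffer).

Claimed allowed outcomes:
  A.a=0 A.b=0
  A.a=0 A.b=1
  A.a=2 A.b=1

outcome vector order: (A.a,A.b)
[PSO] allowed = {00 01 20 21}
PSO∖claimed = {20}

missing: A.a=2 A.b=0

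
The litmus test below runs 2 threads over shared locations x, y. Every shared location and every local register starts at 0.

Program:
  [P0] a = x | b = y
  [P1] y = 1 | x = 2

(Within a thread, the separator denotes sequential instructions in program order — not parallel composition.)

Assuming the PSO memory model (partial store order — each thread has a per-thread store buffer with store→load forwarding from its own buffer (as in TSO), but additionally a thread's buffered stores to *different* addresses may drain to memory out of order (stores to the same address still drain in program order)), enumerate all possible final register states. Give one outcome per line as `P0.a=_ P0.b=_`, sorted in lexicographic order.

P0.a=0 P0.b=0
P0.a=0 P0.b=1
P0.a=2 P0.b=0
P0.a=2 P0.b=1

outcome vector order: (P0.a,P0.b)
|PSO outcomes| = 4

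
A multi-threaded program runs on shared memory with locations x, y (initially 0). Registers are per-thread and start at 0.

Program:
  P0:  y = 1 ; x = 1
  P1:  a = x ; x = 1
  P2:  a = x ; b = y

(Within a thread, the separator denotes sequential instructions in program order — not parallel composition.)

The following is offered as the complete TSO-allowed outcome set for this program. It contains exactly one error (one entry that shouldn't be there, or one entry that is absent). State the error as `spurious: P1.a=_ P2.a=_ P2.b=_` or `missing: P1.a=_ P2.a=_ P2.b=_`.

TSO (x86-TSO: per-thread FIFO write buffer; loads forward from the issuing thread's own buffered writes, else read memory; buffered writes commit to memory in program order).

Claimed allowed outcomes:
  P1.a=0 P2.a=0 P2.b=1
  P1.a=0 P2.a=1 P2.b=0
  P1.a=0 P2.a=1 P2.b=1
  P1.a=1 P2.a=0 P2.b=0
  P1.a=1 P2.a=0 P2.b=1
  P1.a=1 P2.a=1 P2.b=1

outcome vector order: (P1.a,P2.a,P2.b)
TSO (7): <0 0 0> <0 0 1> <0 1 0> <0 1 1> <1 0 0> <1 0 1> <1 1 1>
TSO∖claimed = {<0 0 0>}

missing: P1.a=0 P2.a=0 P2.b=0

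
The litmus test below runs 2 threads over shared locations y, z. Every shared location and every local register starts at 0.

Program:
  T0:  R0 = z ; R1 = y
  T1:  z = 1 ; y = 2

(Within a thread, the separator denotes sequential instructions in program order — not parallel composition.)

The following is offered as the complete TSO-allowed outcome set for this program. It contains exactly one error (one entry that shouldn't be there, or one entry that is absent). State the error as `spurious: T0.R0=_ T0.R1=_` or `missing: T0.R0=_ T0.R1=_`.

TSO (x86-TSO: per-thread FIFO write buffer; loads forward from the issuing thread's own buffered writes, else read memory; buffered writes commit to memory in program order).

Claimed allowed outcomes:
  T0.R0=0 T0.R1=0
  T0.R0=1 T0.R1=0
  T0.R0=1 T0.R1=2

outcome vector order: (T0.R0,T0.R1)
under TSO → <0 0>, <0 2>, <1 0>, <1 2>
TSO∖claimed = {<0 2>}

missing: T0.R0=0 T0.R1=2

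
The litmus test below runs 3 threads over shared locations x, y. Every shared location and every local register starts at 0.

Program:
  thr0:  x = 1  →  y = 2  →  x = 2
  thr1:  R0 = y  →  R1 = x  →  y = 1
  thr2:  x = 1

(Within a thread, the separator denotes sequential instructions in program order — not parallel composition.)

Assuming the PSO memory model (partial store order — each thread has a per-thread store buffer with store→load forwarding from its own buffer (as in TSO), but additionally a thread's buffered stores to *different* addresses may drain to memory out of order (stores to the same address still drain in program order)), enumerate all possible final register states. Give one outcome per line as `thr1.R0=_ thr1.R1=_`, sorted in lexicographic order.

thr1.R0=0 thr1.R1=0
thr1.R0=0 thr1.R1=1
thr1.R0=0 thr1.R1=2
thr1.R0=2 thr1.R1=0
thr1.R0=2 thr1.R1=1
thr1.R0=2 thr1.R1=2

outcome vector order: (thr1.R0,thr1.R1)
|PSO outcomes| = 6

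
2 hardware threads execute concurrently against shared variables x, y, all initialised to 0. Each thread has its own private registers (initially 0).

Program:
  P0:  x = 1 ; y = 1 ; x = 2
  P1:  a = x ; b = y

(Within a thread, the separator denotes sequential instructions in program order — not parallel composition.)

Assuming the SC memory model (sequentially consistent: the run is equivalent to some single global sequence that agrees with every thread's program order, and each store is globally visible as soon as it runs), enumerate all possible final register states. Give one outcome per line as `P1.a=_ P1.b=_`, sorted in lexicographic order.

P1.a=0 P1.b=0
P1.a=0 P1.b=1
P1.a=1 P1.b=0
P1.a=1 P1.b=1
P1.a=2 P1.b=1

outcome vector order: (P1.a,P1.b)
|SC outcomes| = 5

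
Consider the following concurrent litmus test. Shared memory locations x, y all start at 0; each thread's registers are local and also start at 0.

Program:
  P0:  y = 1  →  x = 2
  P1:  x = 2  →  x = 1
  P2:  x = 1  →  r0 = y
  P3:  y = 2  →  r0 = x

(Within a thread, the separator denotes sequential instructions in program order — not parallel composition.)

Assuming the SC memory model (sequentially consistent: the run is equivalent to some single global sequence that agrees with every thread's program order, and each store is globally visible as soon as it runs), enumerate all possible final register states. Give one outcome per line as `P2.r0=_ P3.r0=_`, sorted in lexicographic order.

P2.r0=0 P3.r0=1
P2.r0=0 P3.r0=2
P2.r0=1 P3.r0=0
P2.r0=1 P3.r0=1
P2.r0=1 P3.r0=2
P2.r0=2 P3.r0=0
P2.r0=2 P3.r0=1
P2.r0=2 P3.r0=2

outcome vector order: (P2.r0,P3.r0)
|SC outcomes| = 8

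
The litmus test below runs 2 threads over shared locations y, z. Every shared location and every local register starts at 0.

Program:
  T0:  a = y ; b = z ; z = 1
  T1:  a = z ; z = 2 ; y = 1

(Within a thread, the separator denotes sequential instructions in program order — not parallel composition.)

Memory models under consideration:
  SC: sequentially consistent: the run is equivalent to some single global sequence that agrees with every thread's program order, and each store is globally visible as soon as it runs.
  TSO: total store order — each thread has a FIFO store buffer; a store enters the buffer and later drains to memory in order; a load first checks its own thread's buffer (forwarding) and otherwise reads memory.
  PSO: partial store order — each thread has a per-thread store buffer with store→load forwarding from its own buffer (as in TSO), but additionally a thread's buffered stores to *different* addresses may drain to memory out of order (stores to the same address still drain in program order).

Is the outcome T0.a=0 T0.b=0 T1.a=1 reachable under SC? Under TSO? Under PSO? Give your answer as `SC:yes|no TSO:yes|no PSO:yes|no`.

outcome vector order: (T0.a,T0.b,T1.a)
SC: 4 outcomes — {(0,0,0); (0,0,1); (0,2,0); (1,2,0)}
TSO: 4 outcomes — {(0,0,0); (0,0,1); (0,2,0); (1,2,0)}
PSO: 5 outcomes — {(0,0,0); (0,0,1); (0,2,0); (1,0,0); (1,2,0)}
target (0,0,1) ∈ {SC,TSO,PSO}

SC:yes TSO:yes PSO:yes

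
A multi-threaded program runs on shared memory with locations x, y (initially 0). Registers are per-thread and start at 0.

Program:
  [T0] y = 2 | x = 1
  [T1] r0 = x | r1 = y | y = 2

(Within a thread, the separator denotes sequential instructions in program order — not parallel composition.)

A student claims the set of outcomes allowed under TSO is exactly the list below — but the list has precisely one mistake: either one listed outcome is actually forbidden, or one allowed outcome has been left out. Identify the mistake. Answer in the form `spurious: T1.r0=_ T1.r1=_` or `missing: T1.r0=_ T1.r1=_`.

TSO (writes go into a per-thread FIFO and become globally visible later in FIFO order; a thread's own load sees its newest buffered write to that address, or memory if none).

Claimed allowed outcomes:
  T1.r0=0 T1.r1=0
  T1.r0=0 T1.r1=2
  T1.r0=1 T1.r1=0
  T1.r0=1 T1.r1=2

outcome vector order: (T1.r0,T1.r1)
TSO (3): 0/0, 0/2, 1/2
claimed∖TSO = {1/0}

spurious: T1.r0=1 T1.r1=0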